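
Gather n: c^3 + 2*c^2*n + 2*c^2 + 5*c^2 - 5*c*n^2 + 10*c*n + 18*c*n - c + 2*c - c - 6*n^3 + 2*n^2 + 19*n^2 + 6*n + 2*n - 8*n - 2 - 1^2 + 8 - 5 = c^3 + 7*c^2 - 6*n^3 + n^2*(21 - 5*c) + n*(2*c^2 + 28*c)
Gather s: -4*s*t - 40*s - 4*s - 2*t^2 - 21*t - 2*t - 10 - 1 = s*(-4*t - 44) - 2*t^2 - 23*t - 11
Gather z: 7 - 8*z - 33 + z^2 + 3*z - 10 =z^2 - 5*z - 36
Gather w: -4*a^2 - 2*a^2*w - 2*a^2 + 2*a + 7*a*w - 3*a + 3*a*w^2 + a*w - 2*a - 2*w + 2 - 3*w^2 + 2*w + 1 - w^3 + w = -6*a^2 - 3*a - w^3 + w^2*(3*a - 3) + w*(-2*a^2 + 8*a + 1) + 3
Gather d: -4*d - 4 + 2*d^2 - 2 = 2*d^2 - 4*d - 6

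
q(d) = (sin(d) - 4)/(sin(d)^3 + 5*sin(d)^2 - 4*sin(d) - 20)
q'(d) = (sin(d) - 4)*(-3*sin(d)^2*cos(d) - 10*sin(d)*cos(d) + 4*cos(d))/(sin(d)^3 + 5*sin(d)^2 - 4*sin(d) - 20)^2 + cos(d)/(sin(d)^3 + 5*sin(d)^2 - 4*sin(d) - 20) = (-2*sin(d)^3 + 7*sin(d)^2 + 40*sin(d) - 36)*cos(d)/(sin(d)^3 + 5*sin(d)^2 - 4*sin(d) - 20)^2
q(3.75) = 0.28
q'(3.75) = 0.17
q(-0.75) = 0.31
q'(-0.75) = -0.19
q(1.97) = 0.16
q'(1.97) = -0.01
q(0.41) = 0.17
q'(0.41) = -0.04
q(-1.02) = 0.36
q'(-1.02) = -0.18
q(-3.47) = 0.18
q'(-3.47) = 0.05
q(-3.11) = 0.20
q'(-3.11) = 0.09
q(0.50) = 0.17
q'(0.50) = -0.03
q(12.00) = 0.27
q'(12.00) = -0.17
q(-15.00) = 0.30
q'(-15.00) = 0.18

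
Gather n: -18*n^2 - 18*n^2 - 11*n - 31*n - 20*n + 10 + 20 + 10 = -36*n^2 - 62*n + 40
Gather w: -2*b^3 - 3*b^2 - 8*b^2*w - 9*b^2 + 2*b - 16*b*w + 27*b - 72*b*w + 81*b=-2*b^3 - 12*b^2 + 110*b + w*(-8*b^2 - 88*b)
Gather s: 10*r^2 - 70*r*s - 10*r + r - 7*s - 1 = 10*r^2 - 9*r + s*(-70*r - 7) - 1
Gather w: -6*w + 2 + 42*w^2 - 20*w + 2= 42*w^2 - 26*w + 4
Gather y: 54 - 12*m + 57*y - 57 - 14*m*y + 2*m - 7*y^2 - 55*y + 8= -10*m - 7*y^2 + y*(2 - 14*m) + 5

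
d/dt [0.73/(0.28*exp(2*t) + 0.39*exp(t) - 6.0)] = (-0.4088*exp(t) - 0.2847)*exp(t)/(0.28*exp(2*t) + 0.39*exp(t) - 6.0)^2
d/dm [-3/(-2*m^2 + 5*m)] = 3*(5 - 4*m)/(m^2*(2*m - 5)^2)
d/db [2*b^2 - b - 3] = 4*b - 1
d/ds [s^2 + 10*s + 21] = 2*s + 10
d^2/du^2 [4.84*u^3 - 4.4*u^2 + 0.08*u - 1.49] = 29.04*u - 8.8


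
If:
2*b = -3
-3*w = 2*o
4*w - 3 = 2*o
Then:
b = -3/2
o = -9/14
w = 3/7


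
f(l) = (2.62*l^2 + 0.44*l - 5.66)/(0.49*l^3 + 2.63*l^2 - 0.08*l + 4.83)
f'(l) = (5.24*l + 0.44)/(0.49*l^3 + 2.63*l^2 - 0.08*l + 4.83) + (-1.47*l^2 - 5.26*l + 0.08)*(2.62*l^2 + 0.44*l - 5.66)/(0.49*l^3 + 2.63*l^2 - 0.08*l + 4.83)^2 = (-1.2838*l^4 - 0.4312*l^3 + 6.9534*l^2 + 55.0808*l + 1.6724)/(0.2401*l^6 + 2.5774*l^5 + 6.8385*l^4 + 4.3126*l^3 + 25.4122*l^2 - 0.7728*l + 23.3289)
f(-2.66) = 0.81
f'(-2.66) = -0.73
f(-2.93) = 1.01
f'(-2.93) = -0.78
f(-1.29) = -0.23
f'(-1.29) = -0.89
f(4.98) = 0.47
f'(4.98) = -0.02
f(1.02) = -0.31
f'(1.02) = 0.99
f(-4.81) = 4.58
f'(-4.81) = -5.58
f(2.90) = 0.46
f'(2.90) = 0.08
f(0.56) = -0.81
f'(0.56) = 1.06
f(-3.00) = 1.07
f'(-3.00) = -0.80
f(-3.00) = 1.07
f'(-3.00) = -0.80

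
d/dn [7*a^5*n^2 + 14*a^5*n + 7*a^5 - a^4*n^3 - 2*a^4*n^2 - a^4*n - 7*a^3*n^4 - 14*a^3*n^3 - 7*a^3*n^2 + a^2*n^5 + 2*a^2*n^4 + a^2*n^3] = a^2*(14*a^3*n + 14*a^3 - 3*a^2*n^2 - 4*a^2*n - a^2 - 28*a*n^3 - 42*a*n^2 - 14*a*n + 5*n^4 + 8*n^3 + 3*n^2)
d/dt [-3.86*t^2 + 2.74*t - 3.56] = 2.74 - 7.72*t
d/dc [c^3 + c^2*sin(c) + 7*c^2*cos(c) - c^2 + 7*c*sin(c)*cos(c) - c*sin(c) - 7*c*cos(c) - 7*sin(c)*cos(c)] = -7*c^2*sin(c) + c^2*cos(c) + 3*c^2 + 9*c*sin(c) + 13*c*cos(c) + 7*c*cos(2*c) - 2*c - sin(c) + 7*sin(2*c)/2 - 7*cos(c) - 7*cos(2*c)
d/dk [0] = 0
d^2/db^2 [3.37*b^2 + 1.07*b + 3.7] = 6.74000000000000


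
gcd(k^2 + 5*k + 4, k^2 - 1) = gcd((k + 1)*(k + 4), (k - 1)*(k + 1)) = k + 1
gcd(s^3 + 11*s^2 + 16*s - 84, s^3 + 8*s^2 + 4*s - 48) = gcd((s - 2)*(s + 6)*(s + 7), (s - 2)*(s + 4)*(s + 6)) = s^2 + 4*s - 12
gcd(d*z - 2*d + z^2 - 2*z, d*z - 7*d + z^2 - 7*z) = d + z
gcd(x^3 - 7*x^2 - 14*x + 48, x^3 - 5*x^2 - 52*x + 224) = x - 8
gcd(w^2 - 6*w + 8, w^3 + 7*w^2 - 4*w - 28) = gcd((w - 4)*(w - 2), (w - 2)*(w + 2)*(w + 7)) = w - 2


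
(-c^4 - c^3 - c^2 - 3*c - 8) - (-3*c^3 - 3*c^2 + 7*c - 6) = -c^4 + 2*c^3 + 2*c^2 - 10*c - 2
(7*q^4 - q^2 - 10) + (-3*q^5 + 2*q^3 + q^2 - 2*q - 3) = -3*q^5 + 7*q^4 + 2*q^3 - 2*q - 13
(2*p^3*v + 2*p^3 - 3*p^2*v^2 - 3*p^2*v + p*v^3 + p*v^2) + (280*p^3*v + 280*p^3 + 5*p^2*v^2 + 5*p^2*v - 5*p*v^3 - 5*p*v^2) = 282*p^3*v + 282*p^3 + 2*p^2*v^2 + 2*p^2*v - 4*p*v^3 - 4*p*v^2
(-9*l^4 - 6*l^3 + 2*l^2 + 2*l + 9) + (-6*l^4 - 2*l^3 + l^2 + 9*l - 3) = -15*l^4 - 8*l^3 + 3*l^2 + 11*l + 6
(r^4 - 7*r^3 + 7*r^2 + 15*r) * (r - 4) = r^5 - 11*r^4 + 35*r^3 - 13*r^2 - 60*r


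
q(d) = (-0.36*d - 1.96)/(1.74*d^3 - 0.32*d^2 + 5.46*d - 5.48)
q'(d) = (-0.36*d - 1.96)*(-5.22*d^2 + 0.64*d - 5.46)/(1.74*d^3 - 0.32*d^2 + 5.46*d - 5.48)^2 - 0.36/(1.74*d^3 - 0.32*d^2 + 5.46*d - 5.48)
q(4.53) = -0.02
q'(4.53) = 0.01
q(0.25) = 0.50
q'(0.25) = 0.77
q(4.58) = -0.02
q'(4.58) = 0.01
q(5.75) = -0.01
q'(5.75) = 0.00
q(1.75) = -0.21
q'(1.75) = 0.31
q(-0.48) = 0.21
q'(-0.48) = 0.22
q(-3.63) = 0.01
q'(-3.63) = 0.01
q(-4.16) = 0.00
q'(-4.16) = 0.00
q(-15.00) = -0.00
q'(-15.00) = -0.00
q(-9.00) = -0.00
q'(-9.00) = -0.00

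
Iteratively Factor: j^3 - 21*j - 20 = (j + 4)*(j^2 - 4*j - 5) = (j - 5)*(j + 4)*(j + 1)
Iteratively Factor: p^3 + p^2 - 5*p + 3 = (p - 1)*(p^2 + 2*p - 3) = (p - 1)*(p + 3)*(p - 1)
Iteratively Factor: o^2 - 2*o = (o - 2)*(o)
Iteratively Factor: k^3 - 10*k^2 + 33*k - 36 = (k - 4)*(k^2 - 6*k + 9) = (k - 4)*(k - 3)*(k - 3)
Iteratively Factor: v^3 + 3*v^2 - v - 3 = (v - 1)*(v^2 + 4*v + 3) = (v - 1)*(v + 3)*(v + 1)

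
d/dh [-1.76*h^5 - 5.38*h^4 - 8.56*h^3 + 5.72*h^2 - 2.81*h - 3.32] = -8.8*h^4 - 21.52*h^3 - 25.68*h^2 + 11.44*h - 2.81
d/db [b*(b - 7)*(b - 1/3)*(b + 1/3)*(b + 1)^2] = 6*b^5 - 25*b^4 - 472*b^3/9 - 58*b^2/3 + 26*b/9 + 7/9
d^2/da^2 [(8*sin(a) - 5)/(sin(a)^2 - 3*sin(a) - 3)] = (8*sin(a)^5 + 4*sin(a)^4 + 173*sin(a)^3 - 147*sin(a)^2 - 117*sin(a) + 264)/(3*sin(a) + cos(a)^2 + 2)^3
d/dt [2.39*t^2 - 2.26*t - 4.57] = 4.78*t - 2.26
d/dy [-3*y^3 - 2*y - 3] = -9*y^2 - 2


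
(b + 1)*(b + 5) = b^2 + 6*b + 5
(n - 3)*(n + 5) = n^2 + 2*n - 15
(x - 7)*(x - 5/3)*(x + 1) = x^3 - 23*x^2/3 + 3*x + 35/3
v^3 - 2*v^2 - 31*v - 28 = (v - 7)*(v + 1)*(v + 4)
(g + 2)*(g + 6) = g^2 + 8*g + 12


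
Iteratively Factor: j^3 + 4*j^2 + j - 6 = (j + 2)*(j^2 + 2*j - 3) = (j - 1)*(j + 2)*(j + 3)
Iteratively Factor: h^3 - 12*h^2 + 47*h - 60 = (h - 4)*(h^2 - 8*h + 15) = (h - 5)*(h - 4)*(h - 3)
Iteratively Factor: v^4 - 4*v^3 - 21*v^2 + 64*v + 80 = (v - 4)*(v^3 - 21*v - 20) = (v - 4)*(v + 1)*(v^2 - v - 20) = (v - 5)*(v - 4)*(v + 1)*(v + 4)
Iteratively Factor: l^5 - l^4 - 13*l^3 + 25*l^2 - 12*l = (l - 3)*(l^4 + 2*l^3 - 7*l^2 + 4*l) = (l - 3)*(l + 4)*(l^3 - 2*l^2 + l) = (l - 3)*(l - 1)*(l + 4)*(l^2 - l) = l*(l - 3)*(l - 1)*(l + 4)*(l - 1)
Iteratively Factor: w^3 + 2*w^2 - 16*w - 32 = (w + 2)*(w^2 - 16) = (w - 4)*(w + 2)*(w + 4)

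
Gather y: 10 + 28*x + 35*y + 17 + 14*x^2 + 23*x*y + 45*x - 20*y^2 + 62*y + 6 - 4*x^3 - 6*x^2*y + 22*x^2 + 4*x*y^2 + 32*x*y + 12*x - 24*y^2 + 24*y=-4*x^3 + 36*x^2 + 85*x + y^2*(4*x - 44) + y*(-6*x^2 + 55*x + 121) + 33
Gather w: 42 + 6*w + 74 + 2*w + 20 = 8*w + 136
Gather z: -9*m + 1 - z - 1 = -9*m - z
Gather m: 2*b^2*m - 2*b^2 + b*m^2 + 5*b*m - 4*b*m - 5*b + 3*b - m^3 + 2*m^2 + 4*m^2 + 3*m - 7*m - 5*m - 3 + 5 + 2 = -2*b^2 - 2*b - m^3 + m^2*(b + 6) + m*(2*b^2 + b - 9) + 4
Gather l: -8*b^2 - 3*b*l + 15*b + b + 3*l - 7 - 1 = -8*b^2 + 16*b + l*(3 - 3*b) - 8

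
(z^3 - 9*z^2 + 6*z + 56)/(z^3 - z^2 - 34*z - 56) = (z - 4)/(z + 4)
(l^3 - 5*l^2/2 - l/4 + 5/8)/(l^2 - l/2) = l - 2 - 5/(4*l)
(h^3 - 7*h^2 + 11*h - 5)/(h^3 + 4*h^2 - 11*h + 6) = (h - 5)/(h + 6)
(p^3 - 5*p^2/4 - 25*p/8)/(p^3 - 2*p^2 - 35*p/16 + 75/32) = 4*p/(4*p - 3)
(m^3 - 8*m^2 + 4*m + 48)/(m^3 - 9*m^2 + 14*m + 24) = (m + 2)/(m + 1)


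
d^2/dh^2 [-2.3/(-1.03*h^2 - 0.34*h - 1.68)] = (-4.88014*h^2 - 1.61092*h + 2.3*(2.06*h + 0.34)*(4.12*h + 0.68) - 7.95984)/(1.03*h^2 + 0.34*h + 1.68)^3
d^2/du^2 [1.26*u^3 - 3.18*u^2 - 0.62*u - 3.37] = 7.56*u - 6.36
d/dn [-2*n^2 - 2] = -4*n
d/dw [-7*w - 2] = -7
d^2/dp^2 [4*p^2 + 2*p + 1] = 8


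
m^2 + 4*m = m*(m + 4)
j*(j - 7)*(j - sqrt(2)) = j^3 - 7*j^2 - sqrt(2)*j^2 + 7*sqrt(2)*j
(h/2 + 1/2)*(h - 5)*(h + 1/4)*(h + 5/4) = h^4/2 - 5*h^3/4 - 171*h^2/32 - 35*h/8 - 25/32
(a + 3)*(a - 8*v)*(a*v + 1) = a^3*v - 8*a^2*v^2 + 3*a^2*v + a^2 - 24*a*v^2 - 8*a*v + 3*a - 24*v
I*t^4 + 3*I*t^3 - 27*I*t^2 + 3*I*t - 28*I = (t - 4)*(t + 7)*(t + I)*(I*t + 1)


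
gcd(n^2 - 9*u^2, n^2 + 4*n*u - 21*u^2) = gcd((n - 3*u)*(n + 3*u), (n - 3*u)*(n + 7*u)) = -n + 3*u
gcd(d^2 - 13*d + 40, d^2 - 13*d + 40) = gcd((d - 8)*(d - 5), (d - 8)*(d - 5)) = d^2 - 13*d + 40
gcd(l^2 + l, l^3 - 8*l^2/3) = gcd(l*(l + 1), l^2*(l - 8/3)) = l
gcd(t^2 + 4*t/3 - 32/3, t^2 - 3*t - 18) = 1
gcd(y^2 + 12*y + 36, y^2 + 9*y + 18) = y + 6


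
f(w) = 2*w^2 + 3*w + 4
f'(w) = 4*w + 3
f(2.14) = 19.58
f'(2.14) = 11.56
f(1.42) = 12.29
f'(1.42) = 8.68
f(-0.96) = 2.96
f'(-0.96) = -0.84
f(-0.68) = 2.88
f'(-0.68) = 0.28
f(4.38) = 55.51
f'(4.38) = 20.52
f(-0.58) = 2.93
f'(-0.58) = 0.68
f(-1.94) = 5.71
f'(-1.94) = -4.76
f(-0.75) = 2.88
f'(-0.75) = 0.00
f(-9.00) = 139.00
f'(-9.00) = -33.00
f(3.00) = 31.00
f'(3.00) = 15.00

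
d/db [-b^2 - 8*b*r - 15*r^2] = -2*b - 8*r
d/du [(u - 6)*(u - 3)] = 2*u - 9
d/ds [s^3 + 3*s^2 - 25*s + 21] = 3*s^2 + 6*s - 25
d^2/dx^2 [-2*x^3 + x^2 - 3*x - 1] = 2 - 12*x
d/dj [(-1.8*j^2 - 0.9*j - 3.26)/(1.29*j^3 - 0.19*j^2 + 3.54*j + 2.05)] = (2.322*j^4 + 2.322*j^3 + 6.0732*j^2 - 8.6188*j + 9.6954)/(1.6641*j^6 - 0.4902*j^5 + 9.1693*j^4 + 3.9438*j^3 + 11.7526*j^2 + 14.514*j + 4.2025)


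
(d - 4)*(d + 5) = d^2 + d - 20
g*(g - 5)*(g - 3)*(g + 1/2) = g^4 - 15*g^3/2 + 11*g^2 + 15*g/2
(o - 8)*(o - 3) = o^2 - 11*o + 24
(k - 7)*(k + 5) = k^2 - 2*k - 35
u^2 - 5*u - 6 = (u - 6)*(u + 1)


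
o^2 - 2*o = o*(o - 2)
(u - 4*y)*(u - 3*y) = u^2 - 7*u*y + 12*y^2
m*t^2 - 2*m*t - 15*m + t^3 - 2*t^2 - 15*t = (m + t)*(t - 5)*(t + 3)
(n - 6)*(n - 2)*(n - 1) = n^3 - 9*n^2 + 20*n - 12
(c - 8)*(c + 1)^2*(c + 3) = c^4 - 3*c^3 - 33*c^2 - 53*c - 24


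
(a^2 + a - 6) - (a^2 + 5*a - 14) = 8 - 4*a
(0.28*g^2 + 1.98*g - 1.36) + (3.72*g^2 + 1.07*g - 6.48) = 4.0*g^2 + 3.05*g - 7.84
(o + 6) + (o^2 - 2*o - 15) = o^2 - o - 9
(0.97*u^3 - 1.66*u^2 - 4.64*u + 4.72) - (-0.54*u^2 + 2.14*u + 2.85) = 0.97*u^3 - 1.12*u^2 - 6.78*u + 1.87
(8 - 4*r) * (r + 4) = -4*r^2 - 8*r + 32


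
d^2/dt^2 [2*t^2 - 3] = 4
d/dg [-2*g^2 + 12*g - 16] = 12 - 4*g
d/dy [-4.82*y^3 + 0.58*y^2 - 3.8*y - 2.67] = -14.46*y^2 + 1.16*y - 3.8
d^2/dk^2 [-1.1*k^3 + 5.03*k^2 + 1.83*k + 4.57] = 10.06 - 6.6*k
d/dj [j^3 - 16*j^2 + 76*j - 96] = 3*j^2 - 32*j + 76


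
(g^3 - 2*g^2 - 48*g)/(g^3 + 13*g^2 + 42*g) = (g - 8)/(g + 7)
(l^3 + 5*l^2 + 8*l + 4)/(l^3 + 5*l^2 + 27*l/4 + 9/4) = 4*(l^3 + 5*l^2 + 8*l + 4)/(4*l^3 + 20*l^2 + 27*l + 9)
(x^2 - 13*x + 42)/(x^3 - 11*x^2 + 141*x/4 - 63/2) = 4*(x - 7)/(4*x^2 - 20*x + 21)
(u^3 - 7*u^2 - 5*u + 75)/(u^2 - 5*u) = u - 2 - 15/u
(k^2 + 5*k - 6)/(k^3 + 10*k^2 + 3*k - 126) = (k - 1)/(k^2 + 4*k - 21)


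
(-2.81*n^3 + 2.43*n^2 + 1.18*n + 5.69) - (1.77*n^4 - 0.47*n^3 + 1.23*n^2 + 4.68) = -1.77*n^4 - 2.34*n^3 + 1.2*n^2 + 1.18*n + 1.01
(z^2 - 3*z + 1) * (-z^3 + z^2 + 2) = -z^5 + 4*z^4 - 4*z^3 + 3*z^2 - 6*z + 2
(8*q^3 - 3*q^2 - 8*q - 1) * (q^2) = 8*q^5 - 3*q^4 - 8*q^3 - q^2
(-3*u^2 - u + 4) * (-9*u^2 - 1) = 27*u^4 + 9*u^3 - 33*u^2 + u - 4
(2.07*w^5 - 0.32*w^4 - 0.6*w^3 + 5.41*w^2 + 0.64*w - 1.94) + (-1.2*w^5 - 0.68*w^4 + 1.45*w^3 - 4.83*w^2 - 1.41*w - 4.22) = 0.87*w^5 - 1.0*w^4 + 0.85*w^3 + 0.58*w^2 - 0.77*w - 6.16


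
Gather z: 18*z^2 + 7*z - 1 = 18*z^2 + 7*z - 1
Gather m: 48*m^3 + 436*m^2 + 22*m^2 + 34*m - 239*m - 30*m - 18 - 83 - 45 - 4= 48*m^3 + 458*m^2 - 235*m - 150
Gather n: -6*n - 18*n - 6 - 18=-24*n - 24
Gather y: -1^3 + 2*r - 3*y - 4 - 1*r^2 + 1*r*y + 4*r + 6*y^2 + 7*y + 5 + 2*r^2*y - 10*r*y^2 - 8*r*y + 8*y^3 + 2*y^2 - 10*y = -r^2 + 6*r + 8*y^3 + y^2*(8 - 10*r) + y*(2*r^2 - 7*r - 6)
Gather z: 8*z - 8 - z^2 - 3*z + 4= -z^2 + 5*z - 4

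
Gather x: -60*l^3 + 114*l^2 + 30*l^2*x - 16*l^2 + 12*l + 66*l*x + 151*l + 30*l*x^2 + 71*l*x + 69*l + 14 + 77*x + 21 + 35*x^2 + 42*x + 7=-60*l^3 + 98*l^2 + 232*l + x^2*(30*l + 35) + x*(30*l^2 + 137*l + 119) + 42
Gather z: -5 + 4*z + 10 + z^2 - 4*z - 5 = z^2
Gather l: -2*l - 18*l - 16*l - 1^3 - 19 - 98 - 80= -36*l - 198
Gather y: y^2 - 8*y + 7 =y^2 - 8*y + 7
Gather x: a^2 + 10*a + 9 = a^2 + 10*a + 9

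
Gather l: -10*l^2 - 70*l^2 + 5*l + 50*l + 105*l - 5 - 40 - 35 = -80*l^2 + 160*l - 80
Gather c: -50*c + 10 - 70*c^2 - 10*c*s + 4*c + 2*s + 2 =-70*c^2 + c*(-10*s - 46) + 2*s + 12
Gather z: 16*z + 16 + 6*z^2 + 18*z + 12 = 6*z^2 + 34*z + 28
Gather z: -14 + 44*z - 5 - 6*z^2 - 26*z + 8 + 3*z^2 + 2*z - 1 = -3*z^2 + 20*z - 12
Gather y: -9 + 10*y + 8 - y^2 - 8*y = -y^2 + 2*y - 1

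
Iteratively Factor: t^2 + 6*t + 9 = (t + 3)*(t + 3)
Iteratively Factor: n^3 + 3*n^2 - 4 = (n + 2)*(n^2 + n - 2) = (n + 2)^2*(n - 1)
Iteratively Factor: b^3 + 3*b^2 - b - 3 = (b + 1)*(b^2 + 2*b - 3) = (b - 1)*(b + 1)*(b + 3)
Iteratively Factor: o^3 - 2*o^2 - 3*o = (o)*(o^2 - 2*o - 3) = o*(o + 1)*(o - 3)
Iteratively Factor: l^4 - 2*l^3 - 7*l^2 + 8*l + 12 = (l - 2)*(l^3 - 7*l - 6) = (l - 2)*(l + 1)*(l^2 - l - 6) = (l - 3)*(l - 2)*(l + 1)*(l + 2)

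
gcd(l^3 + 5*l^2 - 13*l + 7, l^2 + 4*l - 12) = 1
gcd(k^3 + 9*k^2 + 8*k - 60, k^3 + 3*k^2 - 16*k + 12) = k^2 + 4*k - 12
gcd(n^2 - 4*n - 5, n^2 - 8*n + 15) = n - 5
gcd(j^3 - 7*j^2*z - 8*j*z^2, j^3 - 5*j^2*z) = j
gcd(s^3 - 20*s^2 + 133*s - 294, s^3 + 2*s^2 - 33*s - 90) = s - 6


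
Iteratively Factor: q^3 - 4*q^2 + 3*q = (q - 1)*(q^2 - 3*q) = q*(q - 1)*(q - 3)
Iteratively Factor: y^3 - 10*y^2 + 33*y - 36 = (y - 4)*(y^2 - 6*y + 9) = (y - 4)*(y - 3)*(y - 3)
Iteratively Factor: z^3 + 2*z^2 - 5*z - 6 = (z - 2)*(z^2 + 4*z + 3) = (z - 2)*(z + 3)*(z + 1)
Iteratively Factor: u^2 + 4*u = (u)*(u + 4)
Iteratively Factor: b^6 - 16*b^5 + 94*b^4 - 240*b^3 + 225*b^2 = (b - 5)*(b^5 - 11*b^4 + 39*b^3 - 45*b^2) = (b - 5)*(b - 3)*(b^4 - 8*b^3 + 15*b^2) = (b - 5)*(b - 3)^2*(b^3 - 5*b^2) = (b - 5)^2*(b - 3)^2*(b^2) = b*(b - 5)^2*(b - 3)^2*(b)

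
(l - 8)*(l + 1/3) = l^2 - 23*l/3 - 8/3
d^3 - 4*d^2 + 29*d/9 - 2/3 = (d - 3)*(d - 2/3)*(d - 1/3)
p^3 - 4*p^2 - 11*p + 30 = (p - 5)*(p - 2)*(p + 3)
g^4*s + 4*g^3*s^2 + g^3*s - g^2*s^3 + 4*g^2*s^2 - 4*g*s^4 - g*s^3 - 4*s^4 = (g - s)*(g + s)*(g + 4*s)*(g*s + s)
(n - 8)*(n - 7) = n^2 - 15*n + 56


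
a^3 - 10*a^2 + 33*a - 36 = (a - 4)*(a - 3)^2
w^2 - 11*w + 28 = (w - 7)*(w - 4)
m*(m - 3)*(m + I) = m^3 - 3*m^2 + I*m^2 - 3*I*m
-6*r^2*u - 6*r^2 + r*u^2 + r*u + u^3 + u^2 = (-2*r + u)*(3*r + u)*(u + 1)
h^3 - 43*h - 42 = (h - 7)*(h + 1)*(h + 6)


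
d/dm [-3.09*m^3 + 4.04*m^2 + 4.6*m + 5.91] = -9.27*m^2 + 8.08*m + 4.6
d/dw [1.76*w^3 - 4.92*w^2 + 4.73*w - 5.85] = 5.28*w^2 - 9.84*w + 4.73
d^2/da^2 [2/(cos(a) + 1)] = 2*(sin(a)^2 + cos(a) + 1)/(cos(a) + 1)^3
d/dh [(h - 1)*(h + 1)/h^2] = 2/h^3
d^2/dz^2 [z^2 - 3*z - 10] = 2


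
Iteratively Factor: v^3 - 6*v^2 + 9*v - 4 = (v - 1)*(v^2 - 5*v + 4) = (v - 1)^2*(v - 4)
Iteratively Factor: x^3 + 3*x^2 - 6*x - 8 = (x + 4)*(x^2 - x - 2) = (x - 2)*(x + 4)*(x + 1)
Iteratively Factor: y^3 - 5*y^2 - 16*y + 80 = (y - 4)*(y^2 - y - 20) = (y - 5)*(y - 4)*(y + 4)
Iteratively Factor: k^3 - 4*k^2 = (k)*(k^2 - 4*k) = k^2*(k - 4)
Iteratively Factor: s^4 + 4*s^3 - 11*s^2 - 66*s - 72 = (s + 3)*(s^3 + s^2 - 14*s - 24) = (s + 3)^2*(s^2 - 2*s - 8) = (s - 4)*(s + 3)^2*(s + 2)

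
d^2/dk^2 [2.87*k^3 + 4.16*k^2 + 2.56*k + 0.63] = 17.22*k + 8.32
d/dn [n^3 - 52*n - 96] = 3*n^2 - 52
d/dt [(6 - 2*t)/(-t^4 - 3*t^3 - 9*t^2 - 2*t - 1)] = 2*(-3*t^4 + 6*t^3 + 18*t^2 + 54*t + 7)/(t^8 + 6*t^7 + 27*t^6 + 58*t^5 + 95*t^4 + 42*t^3 + 22*t^2 + 4*t + 1)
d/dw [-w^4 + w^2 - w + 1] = -4*w^3 + 2*w - 1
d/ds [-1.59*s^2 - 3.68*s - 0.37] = -3.18*s - 3.68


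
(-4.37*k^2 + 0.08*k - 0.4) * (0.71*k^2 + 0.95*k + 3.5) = -3.1027*k^4 - 4.0947*k^3 - 15.503*k^2 - 0.1*k - 1.4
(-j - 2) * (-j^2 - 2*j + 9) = j^3 + 4*j^2 - 5*j - 18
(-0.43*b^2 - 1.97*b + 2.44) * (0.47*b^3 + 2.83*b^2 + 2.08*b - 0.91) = -0.2021*b^5 - 2.1428*b^4 - 5.3227*b^3 + 3.1989*b^2 + 6.8679*b - 2.2204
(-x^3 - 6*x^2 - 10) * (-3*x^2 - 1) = 3*x^5 + 18*x^4 + x^3 + 36*x^2 + 10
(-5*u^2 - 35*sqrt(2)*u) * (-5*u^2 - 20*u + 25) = 25*u^4 + 100*u^3 + 175*sqrt(2)*u^3 - 125*u^2 + 700*sqrt(2)*u^2 - 875*sqrt(2)*u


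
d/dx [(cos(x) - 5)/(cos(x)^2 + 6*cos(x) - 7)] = (cos(x)^2 - 10*cos(x) - 23)*sin(x)/(cos(x)^2 + 6*cos(x) - 7)^2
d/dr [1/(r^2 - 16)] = -2*r/(r^2 - 16)^2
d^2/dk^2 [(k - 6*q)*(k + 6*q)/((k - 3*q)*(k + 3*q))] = 162*q^2*(k^2 + 3*q^2)/(-k^6 + 27*k^4*q^2 - 243*k^2*q^4 + 729*q^6)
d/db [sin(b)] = cos(b)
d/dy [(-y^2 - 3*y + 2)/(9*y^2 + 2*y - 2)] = (25*y^2 - 32*y + 2)/(81*y^4 + 36*y^3 - 32*y^2 - 8*y + 4)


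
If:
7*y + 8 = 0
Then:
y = -8/7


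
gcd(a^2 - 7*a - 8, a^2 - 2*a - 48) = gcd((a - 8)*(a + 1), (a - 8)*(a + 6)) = a - 8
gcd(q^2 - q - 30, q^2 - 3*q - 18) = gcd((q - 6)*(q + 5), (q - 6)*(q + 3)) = q - 6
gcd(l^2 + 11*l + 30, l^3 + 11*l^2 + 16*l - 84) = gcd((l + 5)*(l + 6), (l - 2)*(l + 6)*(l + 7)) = l + 6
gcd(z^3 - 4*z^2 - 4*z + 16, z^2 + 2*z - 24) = z - 4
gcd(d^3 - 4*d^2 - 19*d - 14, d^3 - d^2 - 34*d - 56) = d^2 - 5*d - 14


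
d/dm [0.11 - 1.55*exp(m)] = -1.55*exp(m)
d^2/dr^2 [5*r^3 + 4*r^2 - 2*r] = 30*r + 8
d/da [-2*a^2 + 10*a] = 10 - 4*a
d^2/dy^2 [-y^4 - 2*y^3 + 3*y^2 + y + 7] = -12*y^2 - 12*y + 6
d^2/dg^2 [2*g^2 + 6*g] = 4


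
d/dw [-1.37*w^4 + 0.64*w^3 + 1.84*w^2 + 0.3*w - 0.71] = -5.48*w^3 + 1.92*w^2 + 3.68*w + 0.3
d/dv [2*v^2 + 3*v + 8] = 4*v + 3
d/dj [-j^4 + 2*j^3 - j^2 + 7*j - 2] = -4*j^3 + 6*j^2 - 2*j + 7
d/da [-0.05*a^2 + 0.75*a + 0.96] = 0.75 - 0.1*a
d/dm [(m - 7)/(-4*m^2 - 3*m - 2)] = (-4*m^2 - 3*m + (m - 7)*(8*m + 3) - 2)/(4*m^2 + 3*m + 2)^2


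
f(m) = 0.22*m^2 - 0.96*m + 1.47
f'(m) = 0.44*m - 0.96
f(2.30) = 0.43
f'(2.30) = 0.05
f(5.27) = 2.52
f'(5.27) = 1.36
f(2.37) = 0.43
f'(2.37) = 0.08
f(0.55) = 1.01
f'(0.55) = -0.72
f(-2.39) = 5.02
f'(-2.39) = -2.01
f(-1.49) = 3.39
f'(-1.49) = -1.62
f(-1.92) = 4.12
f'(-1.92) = -1.80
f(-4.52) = 10.30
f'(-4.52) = -2.95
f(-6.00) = 15.15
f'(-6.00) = -3.60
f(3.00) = 0.57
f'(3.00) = 0.36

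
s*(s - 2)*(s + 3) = s^3 + s^2 - 6*s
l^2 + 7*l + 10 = (l + 2)*(l + 5)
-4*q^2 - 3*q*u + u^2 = (-4*q + u)*(q + u)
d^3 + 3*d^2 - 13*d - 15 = (d - 3)*(d + 1)*(d + 5)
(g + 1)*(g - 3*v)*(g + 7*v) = g^3 + 4*g^2*v + g^2 - 21*g*v^2 + 4*g*v - 21*v^2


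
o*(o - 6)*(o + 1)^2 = o^4 - 4*o^3 - 11*o^2 - 6*o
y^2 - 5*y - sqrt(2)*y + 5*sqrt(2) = (y - 5)*(y - sqrt(2))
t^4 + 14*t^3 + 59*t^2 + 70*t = t*(t + 2)*(t + 5)*(t + 7)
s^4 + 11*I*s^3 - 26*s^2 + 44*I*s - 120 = (s - 2*I)*(s + 2*I)*(s + 5*I)*(s + 6*I)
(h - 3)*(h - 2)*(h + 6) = h^3 + h^2 - 24*h + 36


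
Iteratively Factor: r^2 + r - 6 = (r - 2)*(r + 3)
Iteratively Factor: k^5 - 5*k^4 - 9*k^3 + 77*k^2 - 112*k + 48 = (k - 1)*(k^4 - 4*k^3 - 13*k^2 + 64*k - 48) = (k - 4)*(k - 1)*(k^3 - 13*k + 12) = (k - 4)*(k - 3)*(k - 1)*(k^2 + 3*k - 4) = (k - 4)*(k - 3)*(k - 1)*(k + 4)*(k - 1)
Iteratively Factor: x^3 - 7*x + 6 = (x - 2)*(x^2 + 2*x - 3) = (x - 2)*(x - 1)*(x + 3)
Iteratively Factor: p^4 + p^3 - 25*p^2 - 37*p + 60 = (p - 1)*(p^3 + 2*p^2 - 23*p - 60) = (p - 1)*(p + 3)*(p^2 - p - 20) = (p - 5)*(p - 1)*(p + 3)*(p + 4)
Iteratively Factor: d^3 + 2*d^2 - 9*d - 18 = (d - 3)*(d^2 + 5*d + 6) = (d - 3)*(d + 3)*(d + 2)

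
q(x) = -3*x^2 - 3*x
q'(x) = -6*x - 3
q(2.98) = -35.58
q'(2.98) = -20.88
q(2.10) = -19.53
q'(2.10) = -15.60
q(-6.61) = -111.25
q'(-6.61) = 36.66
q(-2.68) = -13.51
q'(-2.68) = 13.08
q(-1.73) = -3.79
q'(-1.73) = 7.38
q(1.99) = -17.85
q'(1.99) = -14.94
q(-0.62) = 0.71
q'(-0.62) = 0.72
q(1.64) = -12.99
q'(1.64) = -12.84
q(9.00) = -270.00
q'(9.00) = -57.00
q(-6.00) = -90.00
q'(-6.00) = 33.00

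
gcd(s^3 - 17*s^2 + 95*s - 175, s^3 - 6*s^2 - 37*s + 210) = s^2 - 12*s + 35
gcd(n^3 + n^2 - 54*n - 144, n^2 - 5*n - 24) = n^2 - 5*n - 24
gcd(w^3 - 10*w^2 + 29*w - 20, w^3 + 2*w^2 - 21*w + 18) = w - 1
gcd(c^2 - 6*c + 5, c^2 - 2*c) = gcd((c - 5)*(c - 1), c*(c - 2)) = 1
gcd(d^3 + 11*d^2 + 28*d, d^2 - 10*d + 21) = 1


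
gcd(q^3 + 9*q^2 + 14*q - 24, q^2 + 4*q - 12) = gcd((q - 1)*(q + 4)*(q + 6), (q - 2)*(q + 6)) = q + 6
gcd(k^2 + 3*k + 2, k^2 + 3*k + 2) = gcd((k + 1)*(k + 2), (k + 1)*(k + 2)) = k^2 + 3*k + 2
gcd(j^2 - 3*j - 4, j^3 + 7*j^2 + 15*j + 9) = j + 1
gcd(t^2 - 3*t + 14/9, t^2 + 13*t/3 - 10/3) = t - 2/3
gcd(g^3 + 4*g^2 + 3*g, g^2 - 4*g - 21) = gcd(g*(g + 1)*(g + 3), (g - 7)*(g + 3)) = g + 3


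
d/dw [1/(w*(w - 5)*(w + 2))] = (-w*(w - 5) - w*(w + 2) - (w - 5)*(w + 2))/(w^2*(w - 5)^2*(w + 2)^2)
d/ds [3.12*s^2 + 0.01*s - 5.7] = 6.24*s + 0.01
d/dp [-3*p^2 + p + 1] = 1 - 6*p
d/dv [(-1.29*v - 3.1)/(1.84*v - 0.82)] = (12.441712*v - 5.544676)/(1.84*v - 0.82)^3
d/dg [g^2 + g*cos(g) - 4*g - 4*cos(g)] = -g*sin(g) + 2*g + 4*sin(g) + cos(g) - 4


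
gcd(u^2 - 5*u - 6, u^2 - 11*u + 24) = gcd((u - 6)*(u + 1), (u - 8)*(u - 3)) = 1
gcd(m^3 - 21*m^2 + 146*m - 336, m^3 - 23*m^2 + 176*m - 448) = m^2 - 15*m + 56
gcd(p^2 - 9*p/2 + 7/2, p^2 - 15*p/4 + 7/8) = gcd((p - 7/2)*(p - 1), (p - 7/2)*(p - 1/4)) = p - 7/2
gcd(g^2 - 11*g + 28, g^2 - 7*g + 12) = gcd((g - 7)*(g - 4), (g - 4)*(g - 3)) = g - 4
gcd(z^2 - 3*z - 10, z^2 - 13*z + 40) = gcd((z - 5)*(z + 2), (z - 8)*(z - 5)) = z - 5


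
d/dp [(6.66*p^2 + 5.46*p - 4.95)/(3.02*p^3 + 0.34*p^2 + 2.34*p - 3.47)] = (-20.1132*p^4 - 32.9784*p^3 + 58.575*p^2 - 42.8544*p - 7.3632)/(9.1204*p^6 + 2.0536*p^5 + 14.2492*p^4 - 19.3676*p^3 + 3.116*p^2 - 16.2396*p + 12.0409)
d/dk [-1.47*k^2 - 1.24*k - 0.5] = -2.94*k - 1.24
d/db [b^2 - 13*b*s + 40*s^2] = 2*b - 13*s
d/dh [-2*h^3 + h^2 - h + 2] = -6*h^2 + 2*h - 1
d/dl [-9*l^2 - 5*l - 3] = -18*l - 5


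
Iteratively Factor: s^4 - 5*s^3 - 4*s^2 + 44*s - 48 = (s - 2)*(s^3 - 3*s^2 - 10*s + 24) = (s - 2)^2*(s^2 - s - 12) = (s - 4)*(s - 2)^2*(s + 3)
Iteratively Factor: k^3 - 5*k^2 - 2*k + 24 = (k - 3)*(k^2 - 2*k - 8) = (k - 4)*(k - 3)*(k + 2)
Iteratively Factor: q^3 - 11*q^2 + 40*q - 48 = (q - 3)*(q^2 - 8*q + 16) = (q - 4)*(q - 3)*(q - 4)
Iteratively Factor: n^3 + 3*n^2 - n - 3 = (n - 1)*(n^2 + 4*n + 3) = (n - 1)*(n + 3)*(n + 1)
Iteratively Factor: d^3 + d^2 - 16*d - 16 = (d - 4)*(d^2 + 5*d + 4) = (d - 4)*(d + 1)*(d + 4)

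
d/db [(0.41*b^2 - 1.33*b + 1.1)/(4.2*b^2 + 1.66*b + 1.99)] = (6.2666*b^2 - 7.6082*b - 4.4727)/(17.64*b^4 + 13.944*b^3 + 19.4716*b^2 + 6.6068*b + 3.9601)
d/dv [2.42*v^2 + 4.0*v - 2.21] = 4.84*v + 4.0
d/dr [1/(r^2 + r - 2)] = (-2*r - 1)/(r^2 + r - 2)^2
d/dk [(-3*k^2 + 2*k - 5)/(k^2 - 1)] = 2*(-k^2 + 8*k - 1)/(k^4 - 2*k^2 + 1)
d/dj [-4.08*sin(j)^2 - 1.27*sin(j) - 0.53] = -(8.16*sin(j) + 1.27)*cos(j)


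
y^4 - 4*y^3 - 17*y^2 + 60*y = y*(y - 5)*(y - 3)*(y + 4)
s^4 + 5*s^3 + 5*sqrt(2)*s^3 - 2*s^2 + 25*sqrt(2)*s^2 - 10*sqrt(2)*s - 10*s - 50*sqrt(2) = (s + 5)*(s - sqrt(2))*(s + sqrt(2))*(s + 5*sqrt(2))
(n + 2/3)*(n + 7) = n^2 + 23*n/3 + 14/3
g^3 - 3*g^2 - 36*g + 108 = (g - 6)*(g - 3)*(g + 6)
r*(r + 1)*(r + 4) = r^3 + 5*r^2 + 4*r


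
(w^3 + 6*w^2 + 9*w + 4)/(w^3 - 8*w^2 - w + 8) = (w^2 + 5*w + 4)/(w^2 - 9*w + 8)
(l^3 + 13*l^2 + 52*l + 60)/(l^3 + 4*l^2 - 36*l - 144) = (l^2 + 7*l + 10)/(l^2 - 2*l - 24)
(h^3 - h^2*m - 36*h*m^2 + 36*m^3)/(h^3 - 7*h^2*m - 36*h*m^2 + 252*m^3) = (h - m)/(h - 7*m)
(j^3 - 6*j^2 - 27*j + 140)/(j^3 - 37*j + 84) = (j^2 - 2*j - 35)/(j^2 + 4*j - 21)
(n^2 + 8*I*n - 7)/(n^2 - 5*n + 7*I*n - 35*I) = (n + I)/(n - 5)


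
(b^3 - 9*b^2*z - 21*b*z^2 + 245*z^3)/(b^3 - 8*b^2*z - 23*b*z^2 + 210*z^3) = (-b + 7*z)/(-b + 6*z)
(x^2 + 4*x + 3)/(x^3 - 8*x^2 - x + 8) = (x + 3)/(x^2 - 9*x + 8)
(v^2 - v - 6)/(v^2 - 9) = (v + 2)/(v + 3)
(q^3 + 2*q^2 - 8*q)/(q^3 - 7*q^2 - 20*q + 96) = q*(q - 2)/(q^2 - 11*q + 24)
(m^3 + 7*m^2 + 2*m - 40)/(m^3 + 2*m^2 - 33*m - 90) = (m^2 + 2*m - 8)/(m^2 - 3*m - 18)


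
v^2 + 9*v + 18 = (v + 3)*(v + 6)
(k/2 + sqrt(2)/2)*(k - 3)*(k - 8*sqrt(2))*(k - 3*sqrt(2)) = k^4/2 - 5*sqrt(2)*k^3 - 3*k^3/2 + 13*k^2 + 15*sqrt(2)*k^2 - 39*k + 24*sqrt(2)*k - 72*sqrt(2)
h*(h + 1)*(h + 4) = h^3 + 5*h^2 + 4*h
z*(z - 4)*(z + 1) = z^3 - 3*z^2 - 4*z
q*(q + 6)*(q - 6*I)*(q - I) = q^4 + 6*q^3 - 7*I*q^3 - 6*q^2 - 42*I*q^2 - 36*q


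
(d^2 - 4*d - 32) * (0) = 0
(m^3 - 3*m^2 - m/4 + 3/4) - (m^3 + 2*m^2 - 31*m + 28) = -5*m^2 + 123*m/4 - 109/4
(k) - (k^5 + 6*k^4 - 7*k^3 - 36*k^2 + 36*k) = -k^5 - 6*k^4 + 7*k^3 + 36*k^2 - 35*k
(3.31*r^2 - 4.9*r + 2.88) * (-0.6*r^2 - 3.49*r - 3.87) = -1.986*r^4 - 8.6119*r^3 + 2.5633*r^2 + 8.9118*r - 11.1456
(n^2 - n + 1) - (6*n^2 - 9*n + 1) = -5*n^2 + 8*n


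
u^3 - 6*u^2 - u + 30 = (u - 5)*(u - 3)*(u + 2)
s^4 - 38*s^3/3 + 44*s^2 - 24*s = s*(s - 6)^2*(s - 2/3)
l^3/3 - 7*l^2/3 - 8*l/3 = l*(l/3 + 1/3)*(l - 8)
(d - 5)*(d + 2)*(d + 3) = d^3 - 19*d - 30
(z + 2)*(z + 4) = z^2 + 6*z + 8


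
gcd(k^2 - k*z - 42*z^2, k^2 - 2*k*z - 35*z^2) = -k + 7*z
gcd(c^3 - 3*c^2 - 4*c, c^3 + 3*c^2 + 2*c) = c^2 + c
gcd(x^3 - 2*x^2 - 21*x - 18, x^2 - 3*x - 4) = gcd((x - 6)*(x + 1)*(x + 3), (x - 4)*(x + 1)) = x + 1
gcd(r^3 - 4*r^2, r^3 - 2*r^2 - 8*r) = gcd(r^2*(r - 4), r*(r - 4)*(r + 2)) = r^2 - 4*r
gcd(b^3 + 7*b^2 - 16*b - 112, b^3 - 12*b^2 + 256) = b + 4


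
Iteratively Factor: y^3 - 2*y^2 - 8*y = (y - 4)*(y^2 + 2*y) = y*(y - 4)*(y + 2)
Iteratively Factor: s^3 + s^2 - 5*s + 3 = (s - 1)*(s^2 + 2*s - 3) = (s - 1)^2*(s + 3)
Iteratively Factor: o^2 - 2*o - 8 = (o - 4)*(o + 2)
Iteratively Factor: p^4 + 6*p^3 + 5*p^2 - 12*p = (p - 1)*(p^3 + 7*p^2 + 12*p) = (p - 1)*(p + 3)*(p^2 + 4*p) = (p - 1)*(p + 3)*(p + 4)*(p)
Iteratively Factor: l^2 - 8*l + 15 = (l - 5)*(l - 3)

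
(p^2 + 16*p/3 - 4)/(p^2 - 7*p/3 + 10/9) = 3*(p + 6)/(3*p - 5)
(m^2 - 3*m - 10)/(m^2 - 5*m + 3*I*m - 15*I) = (m + 2)/(m + 3*I)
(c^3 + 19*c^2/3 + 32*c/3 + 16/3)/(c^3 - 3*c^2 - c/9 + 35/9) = 3*(3*c^2 + 16*c + 16)/(9*c^2 - 36*c + 35)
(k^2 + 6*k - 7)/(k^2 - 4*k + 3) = (k + 7)/(k - 3)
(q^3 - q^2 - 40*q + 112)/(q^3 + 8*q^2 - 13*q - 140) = (q - 4)/(q + 5)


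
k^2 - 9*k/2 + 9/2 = (k - 3)*(k - 3/2)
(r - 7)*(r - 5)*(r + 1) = r^3 - 11*r^2 + 23*r + 35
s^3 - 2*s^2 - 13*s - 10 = (s - 5)*(s + 1)*(s + 2)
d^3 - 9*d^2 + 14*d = d*(d - 7)*(d - 2)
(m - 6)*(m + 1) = m^2 - 5*m - 6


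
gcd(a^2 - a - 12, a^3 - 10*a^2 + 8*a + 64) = a - 4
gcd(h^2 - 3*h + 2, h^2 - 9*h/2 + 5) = h - 2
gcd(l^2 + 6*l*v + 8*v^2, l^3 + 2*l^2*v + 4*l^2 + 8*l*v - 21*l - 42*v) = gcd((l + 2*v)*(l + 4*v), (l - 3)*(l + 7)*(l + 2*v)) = l + 2*v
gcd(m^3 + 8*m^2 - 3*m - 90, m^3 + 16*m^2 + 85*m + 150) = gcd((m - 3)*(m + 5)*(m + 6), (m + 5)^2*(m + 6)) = m^2 + 11*m + 30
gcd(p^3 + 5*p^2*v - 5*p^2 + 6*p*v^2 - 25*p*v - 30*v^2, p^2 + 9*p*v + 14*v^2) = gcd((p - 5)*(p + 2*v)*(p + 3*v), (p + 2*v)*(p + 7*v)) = p + 2*v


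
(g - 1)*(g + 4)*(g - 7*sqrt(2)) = g^3 - 7*sqrt(2)*g^2 + 3*g^2 - 21*sqrt(2)*g - 4*g + 28*sqrt(2)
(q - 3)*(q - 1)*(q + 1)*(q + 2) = q^4 - q^3 - 7*q^2 + q + 6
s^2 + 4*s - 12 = (s - 2)*(s + 6)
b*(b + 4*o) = b^2 + 4*b*o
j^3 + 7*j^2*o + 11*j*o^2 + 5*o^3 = (j + o)^2*(j + 5*o)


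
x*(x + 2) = x^2 + 2*x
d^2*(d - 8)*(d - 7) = d^4 - 15*d^3 + 56*d^2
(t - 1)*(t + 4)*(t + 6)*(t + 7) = t^4 + 16*t^3 + 77*t^2 + 74*t - 168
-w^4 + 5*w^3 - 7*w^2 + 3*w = w*(w - 3)*(I*w - I)^2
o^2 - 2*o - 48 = (o - 8)*(o + 6)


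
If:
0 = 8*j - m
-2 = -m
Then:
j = 1/4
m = 2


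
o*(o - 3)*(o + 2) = o^3 - o^2 - 6*o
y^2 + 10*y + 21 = (y + 3)*(y + 7)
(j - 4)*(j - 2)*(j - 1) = j^3 - 7*j^2 + 14*j - 8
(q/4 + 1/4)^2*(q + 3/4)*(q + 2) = q^4/16 + 19*q^3/64 + q^2/2 + 23*q/64 + 3/32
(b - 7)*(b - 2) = b^2 - 9*b + 14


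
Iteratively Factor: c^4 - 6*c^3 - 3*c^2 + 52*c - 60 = (c - 2)*(c^3 - 4*c^2 - 11*c + 30) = (c - 5)*(c - 2)*(c^2 + c - 6) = (c - 5)*(c - 2)*(c + 3)*(c - 2)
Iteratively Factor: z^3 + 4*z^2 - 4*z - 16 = (z + 4)*(z^2 - 4) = (z - 2)*(z + 4)*(z + 2)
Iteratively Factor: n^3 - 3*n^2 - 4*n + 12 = (n - 3)*(n^2 - 4) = (n - 3)*(n - 2)*(n + 2)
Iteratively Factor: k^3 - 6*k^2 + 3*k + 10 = (k - 2)*(k^2 - 4*k - 5) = (k - 2)*(k + 1)*(k - 5)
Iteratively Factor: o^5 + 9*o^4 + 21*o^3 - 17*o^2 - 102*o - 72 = (o + 1)*(o^4 + 8*o^3 + 13*o^2 - 30*o - 72) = (o + 1)*(o + 4)*(o^3 + 4*o^2 - 3*o - 18) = (o + 1)*(o + 3)*(o + 4)*(o^2 + o - 6) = (o + 1)*(o + 3)^2*(o + 4)*(o - 2)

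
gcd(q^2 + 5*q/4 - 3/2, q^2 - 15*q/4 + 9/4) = q - 3/4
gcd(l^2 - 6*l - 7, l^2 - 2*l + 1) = 1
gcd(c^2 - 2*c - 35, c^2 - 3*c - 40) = c + 5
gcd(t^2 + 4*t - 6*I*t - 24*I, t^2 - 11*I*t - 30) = t - 6*I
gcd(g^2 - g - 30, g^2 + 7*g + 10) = g + 5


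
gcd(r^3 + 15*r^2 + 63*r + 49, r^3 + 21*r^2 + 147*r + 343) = r^2 + 14*r + 49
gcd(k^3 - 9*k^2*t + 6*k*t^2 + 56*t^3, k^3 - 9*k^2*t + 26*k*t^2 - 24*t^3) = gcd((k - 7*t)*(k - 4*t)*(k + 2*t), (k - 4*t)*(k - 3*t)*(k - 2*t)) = -k + 4*t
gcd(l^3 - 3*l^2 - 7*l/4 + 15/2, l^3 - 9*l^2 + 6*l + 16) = l - 2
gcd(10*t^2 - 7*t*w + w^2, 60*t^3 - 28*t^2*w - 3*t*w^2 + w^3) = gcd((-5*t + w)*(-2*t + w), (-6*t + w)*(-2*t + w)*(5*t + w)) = 2*t - w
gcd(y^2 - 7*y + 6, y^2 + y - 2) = y - 1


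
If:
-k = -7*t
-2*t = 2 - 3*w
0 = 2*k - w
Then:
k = 7/20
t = 1/20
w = 7/10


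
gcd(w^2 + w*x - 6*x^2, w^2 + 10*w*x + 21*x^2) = w + 3*x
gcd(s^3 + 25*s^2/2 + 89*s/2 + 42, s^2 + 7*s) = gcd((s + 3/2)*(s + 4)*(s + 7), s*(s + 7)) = s + 7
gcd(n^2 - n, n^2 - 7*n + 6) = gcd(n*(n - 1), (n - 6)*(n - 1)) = n - 1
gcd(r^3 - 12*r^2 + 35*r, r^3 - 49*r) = r^2 - 7*r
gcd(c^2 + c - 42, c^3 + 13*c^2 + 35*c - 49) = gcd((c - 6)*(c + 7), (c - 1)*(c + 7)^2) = c + 7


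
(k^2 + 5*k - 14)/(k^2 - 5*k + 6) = (k + 7)/(k - 3)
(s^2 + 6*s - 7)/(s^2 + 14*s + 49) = (s - 1)/(s + 7)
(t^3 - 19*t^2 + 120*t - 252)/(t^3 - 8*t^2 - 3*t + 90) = (t^2 - 13*t + 42)/(t^2 - 2*t - 15)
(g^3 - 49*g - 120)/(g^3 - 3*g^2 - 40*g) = (g + 3)/g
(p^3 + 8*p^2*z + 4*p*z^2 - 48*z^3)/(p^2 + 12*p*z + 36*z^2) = (p^2 + 2*p*z - 8*z^2)/(p + 6*z)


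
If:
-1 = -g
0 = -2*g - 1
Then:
No Solution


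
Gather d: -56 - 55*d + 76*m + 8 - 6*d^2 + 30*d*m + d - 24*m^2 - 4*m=-6*d^2 + d*(30*m - 54) - 24*m^2 + 72*m - 48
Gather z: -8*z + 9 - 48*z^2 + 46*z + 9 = -48*z^2 + 38*z + 18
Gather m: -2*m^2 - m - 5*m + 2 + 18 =-2*m^2 - 6*m + 20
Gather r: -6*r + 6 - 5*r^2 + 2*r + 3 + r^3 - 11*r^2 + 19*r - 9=r^3 - 16*r^2 + 15*r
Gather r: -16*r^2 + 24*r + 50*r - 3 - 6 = -16*r^2 + 74*r - 9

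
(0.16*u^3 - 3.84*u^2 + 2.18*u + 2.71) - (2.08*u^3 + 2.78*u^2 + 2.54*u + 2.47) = -1.92*u^3 - 6.62*u^2 - 0.36*u + 0.24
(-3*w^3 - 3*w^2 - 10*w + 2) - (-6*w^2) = -3*w^3 + 3*w^2 - 10*w + 2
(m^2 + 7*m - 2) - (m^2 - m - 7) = 8*m + 5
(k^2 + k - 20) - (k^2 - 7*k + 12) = 8*k - 32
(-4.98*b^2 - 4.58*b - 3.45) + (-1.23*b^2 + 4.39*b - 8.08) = -6.21*b^2 - 0.19*b - 11.53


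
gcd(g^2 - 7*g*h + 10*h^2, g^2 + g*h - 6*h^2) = g - 2*h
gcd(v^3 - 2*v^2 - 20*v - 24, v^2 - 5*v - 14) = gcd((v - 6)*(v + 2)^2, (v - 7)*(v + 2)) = v + 2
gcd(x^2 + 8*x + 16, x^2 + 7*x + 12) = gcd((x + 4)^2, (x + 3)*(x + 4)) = x + 4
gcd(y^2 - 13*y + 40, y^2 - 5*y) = y - 5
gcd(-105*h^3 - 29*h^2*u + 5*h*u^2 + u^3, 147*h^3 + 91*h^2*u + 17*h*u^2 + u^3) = 21*h^2 + 10*h*u + u^2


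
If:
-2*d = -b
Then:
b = 2*d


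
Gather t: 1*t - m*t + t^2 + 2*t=t^2 + t*(3 - m)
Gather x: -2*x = -2*x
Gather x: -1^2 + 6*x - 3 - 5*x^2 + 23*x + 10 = -5*x^2 + 29*x + 6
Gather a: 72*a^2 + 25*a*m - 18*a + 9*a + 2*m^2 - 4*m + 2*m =72*a^2 + a*(25*m - 9) + 2*m^2 - 2*m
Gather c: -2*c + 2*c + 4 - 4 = 0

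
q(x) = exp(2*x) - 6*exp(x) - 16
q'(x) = 2*exp(2*x) - 6*exp(x)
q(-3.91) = -16.12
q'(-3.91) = -0.12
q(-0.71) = -18.71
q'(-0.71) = -2.47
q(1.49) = -22.93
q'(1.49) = 12.75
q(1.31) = -24.50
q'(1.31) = 5.23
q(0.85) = -24.56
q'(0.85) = -3.09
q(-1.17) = -17.77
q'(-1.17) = -1.67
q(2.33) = 27.97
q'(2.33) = 149.60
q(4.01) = 2694.30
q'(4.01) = 5751.47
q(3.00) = 266.92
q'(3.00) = 686.34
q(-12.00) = -16.00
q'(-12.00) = 0.00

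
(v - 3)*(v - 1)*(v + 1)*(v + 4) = v^4 + v^3 - 13*v^2 - v + 12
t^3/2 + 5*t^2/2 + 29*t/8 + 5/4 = (t/2 + 1)*(t + 1/2)*(t + 5/2)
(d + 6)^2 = d^2 + 12*d + 36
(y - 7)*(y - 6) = y^2 - 13*y + 42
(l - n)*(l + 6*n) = l^2 + 5*l*n - 6*n^2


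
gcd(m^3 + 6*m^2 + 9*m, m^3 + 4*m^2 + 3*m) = m^2 + 3*m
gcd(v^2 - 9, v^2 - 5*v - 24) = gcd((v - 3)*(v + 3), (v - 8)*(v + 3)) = v + 3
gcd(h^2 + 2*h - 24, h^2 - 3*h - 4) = h - 4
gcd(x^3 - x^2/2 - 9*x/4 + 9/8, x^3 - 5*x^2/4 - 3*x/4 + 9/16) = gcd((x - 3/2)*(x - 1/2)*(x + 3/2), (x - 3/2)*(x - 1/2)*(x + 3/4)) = x^2 - 2*x + 3/4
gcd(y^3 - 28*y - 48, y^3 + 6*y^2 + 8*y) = y^2 + 6*y + 8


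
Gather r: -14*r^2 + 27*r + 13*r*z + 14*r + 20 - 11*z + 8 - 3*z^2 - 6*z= -14*r^2 + r*(13*z + 41) - 3*z^2 - 17*z + 28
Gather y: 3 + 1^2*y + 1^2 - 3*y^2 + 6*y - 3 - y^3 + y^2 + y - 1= -y^3 - 2*y^2 + 8*y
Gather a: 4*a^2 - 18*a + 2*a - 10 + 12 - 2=4*a^2 - 16*a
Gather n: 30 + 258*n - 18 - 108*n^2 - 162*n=-108*n^2 + 96*n + 12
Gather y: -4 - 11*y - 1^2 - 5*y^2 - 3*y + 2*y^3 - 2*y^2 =2*y^3 - 7*y^2 - 14*y - 5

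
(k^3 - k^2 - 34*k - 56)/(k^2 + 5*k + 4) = (k^2 - 5*k - 14)/(k + 1)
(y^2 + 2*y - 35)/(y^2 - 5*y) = (y + 7)/y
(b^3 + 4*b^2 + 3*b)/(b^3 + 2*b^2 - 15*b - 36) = b*(b + 1)/(b^2 - b - 12)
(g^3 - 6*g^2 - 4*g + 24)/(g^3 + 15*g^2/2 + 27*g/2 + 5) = 2*(g^2 - 8*g + 12)/(2*g^2 + 11*g + 5)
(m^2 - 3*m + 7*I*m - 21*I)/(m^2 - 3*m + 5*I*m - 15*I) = (m + 7*I)/(m + 5*I)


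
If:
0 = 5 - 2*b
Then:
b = 5/2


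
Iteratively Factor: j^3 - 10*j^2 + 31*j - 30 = (j - 3)*(j^2 - 7*j + 10) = (j - 3)*(j - 2)*(j - 5)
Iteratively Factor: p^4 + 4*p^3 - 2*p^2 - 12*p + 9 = (p - 1)*(p^3 + 5*p^2 + 3*p - 9) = (p - 1)*(p + 3)*(p^2 + 2*p - 3) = (p - 1)^2*(p + 3)*(p + 3)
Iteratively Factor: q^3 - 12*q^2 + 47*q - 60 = (q - 3)*(q^2 - 9*q + 20) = (q - 5)*(q - 3)*(q - 4)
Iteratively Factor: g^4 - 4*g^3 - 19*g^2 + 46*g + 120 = (g + 3)*(g^3 - 7*g^2 + 2*g + 40) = (g - 4)*(g + 3)*(g^2 - 3*g - 10) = (g - 4)*(g + 2)*(g + 3)*(g - 5)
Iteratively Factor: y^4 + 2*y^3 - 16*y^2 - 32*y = (y + 4)*(y^3 - 2*y^2 - 8*y) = (y - 4)*(y + 4)*(y^2 + 2*y) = (y - 4)*(y + 2)*(y + 4)*(y)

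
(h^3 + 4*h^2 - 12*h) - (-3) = h^3 + 4*h^2 - 12*h + 3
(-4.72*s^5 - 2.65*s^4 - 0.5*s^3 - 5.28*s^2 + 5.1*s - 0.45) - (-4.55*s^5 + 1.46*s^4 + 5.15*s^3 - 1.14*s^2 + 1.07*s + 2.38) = -0.17*s^5 - 4.11*s^4 - 5.65*s^3 - 4.14*s^2 + 4.03*s - 2.83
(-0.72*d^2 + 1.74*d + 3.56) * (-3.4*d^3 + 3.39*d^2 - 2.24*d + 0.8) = 2.448*d^5 - 8.3568*d^4 - 4.5926*d^3 + 7.5948*d^2 - 6.5824*d + 2.848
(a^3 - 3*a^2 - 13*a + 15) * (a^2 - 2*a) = a^5 - 5*a^4 - 7*a^3 + 41*a^2 - 30*a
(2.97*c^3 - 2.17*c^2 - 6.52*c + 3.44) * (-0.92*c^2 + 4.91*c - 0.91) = -2.7324*c^5 + 16.5791*c^4 - 7.359*c^3 - 33.2033*c^2 + 22.8236*c - 3.1304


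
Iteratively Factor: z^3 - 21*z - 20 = (z - 5)*(z^2 + 5*z + 4) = (z - 5)*(z + 4)*(z + 1)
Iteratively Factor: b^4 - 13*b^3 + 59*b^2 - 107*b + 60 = (b - 1)*(b^3 - 12*b^2 + 47*b - 60) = (b - 3)*(b - 1)*(b^2 - 9*b + 20) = (b - 5)*(b - 3)*(b - 1)*(b - 4)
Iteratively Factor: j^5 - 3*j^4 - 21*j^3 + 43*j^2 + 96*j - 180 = (j + 3)*(j^4 - 6*j^3 - 3*j^2 + 52*j - 60) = (j - 5)*(j + 3)*(j^3 - j^2 - 8*j + 12) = (j - 5)*(j - 2)*(j + 3)*(j^2 + j - 6) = (j - 5)*(j - 2)*(j + 3)^2*(j - 2)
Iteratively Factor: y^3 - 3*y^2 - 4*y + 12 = (y - 2)*(y^2 - y - 6) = (y - 2)*(y + 2)*(y - 3)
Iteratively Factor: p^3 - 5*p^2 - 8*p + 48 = (p - 4)*(p^2 - p - 12) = (p - 4)*(p + 3)*(p - 4)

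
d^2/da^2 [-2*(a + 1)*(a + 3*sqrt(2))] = -4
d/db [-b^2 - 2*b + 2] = -2*b - 2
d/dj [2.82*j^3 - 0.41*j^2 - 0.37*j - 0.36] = 8.46*j^2 - 0.82*j - 0.37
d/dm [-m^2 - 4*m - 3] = -2*m - 4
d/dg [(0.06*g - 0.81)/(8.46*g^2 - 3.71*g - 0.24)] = (-0.5076*g^2 + 13.7052*g - 3.0195)/(71.5716*g^4 - 62.7732*g^3 + 9.7033*g^2 + 1.7808*g + 0.0576)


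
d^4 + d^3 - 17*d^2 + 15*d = d*(d - 3)*(d - 1)*(d + 5)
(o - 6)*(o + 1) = o^2 - 5*o - 6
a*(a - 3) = a^2 - 3*a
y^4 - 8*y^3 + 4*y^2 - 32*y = y*(y - 8)*(y - 2*I)*(y + 2*I)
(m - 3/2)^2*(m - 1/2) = m^3 - 7*m^2/2 + 15*m/4 - 9/8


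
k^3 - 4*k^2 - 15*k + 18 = (k - 6)*(k - 1)*(k + 3)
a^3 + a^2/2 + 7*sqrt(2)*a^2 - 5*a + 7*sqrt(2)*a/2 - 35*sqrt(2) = (a - 2)*(a + 5/2)*(a + 7*sqrt(2))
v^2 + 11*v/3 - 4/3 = (v - 1/3)*(v + 4)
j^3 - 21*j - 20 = (j - 5)*(j + 1)*(j + 4)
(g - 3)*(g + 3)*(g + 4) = g^3 + 4*g^2 - 9*g - 36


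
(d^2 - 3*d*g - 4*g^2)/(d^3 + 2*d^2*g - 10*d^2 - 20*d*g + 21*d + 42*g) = (d^2 - 3*d*g - 4*g^2)/(d^3 + 2*d^2*g - 10*d^2 - 20*d*g + 21*d + 42*g)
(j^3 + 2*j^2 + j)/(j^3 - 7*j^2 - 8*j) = (j + 1)/(j - 8)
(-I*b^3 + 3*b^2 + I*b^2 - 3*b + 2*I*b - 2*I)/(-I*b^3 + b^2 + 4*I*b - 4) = (b^2 + b*(-1 + 2*I) - 2*I)/(b^2 - 4)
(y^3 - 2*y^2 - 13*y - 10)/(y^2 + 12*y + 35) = (y^3 - 2*y^2 - 13*y - 10)/(y^2 + 12*y + 35)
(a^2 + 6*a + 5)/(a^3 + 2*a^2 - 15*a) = (a + 1)/(a*(a - 3))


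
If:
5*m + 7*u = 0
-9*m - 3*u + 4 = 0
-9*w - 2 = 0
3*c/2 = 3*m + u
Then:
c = 8/9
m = 7/12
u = -5/12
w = -2/9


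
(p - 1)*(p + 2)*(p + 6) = p^3 + 7*p^2 + 4*p - 12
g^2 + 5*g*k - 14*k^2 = (g - 2*k)*(g + 7*k)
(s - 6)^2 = s^2 - 12*s + 36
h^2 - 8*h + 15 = (h - 5)*(h - 3)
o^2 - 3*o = o*(o - 3)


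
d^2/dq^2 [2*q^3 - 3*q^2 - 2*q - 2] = 12*q - 6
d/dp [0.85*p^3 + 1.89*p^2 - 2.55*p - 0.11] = 2.55*p^2 + 3.78*p - 2.55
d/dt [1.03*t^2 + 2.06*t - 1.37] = 2.06*t + 2.06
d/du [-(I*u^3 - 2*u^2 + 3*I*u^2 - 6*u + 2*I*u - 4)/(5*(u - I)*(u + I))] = (-I*u^4 - u^2*(6 + I) - 2*u*(2 + 3*I) + 6 - 2*I)/(5*(u^4 + 2*u^2 + 1))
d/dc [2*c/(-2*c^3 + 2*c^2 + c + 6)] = 4*(2*c^3 - c^2 + 3)/(4*c^6 - 8*c^5 - 20*c^3 + 25*c^2 + 12*c + 36)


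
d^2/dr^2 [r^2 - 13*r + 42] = 2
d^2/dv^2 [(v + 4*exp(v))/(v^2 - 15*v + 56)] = 2*((v + 4*exp(v))*(2*v - 15)^2 - (v + (2*v - 15)*(4*exp(v) + 1) + 4*exp(v))*(v^2 - 15*v + 56) + 2*(v^2 - 15*v + 56)^2*exp(v))/(v^2 - 15*v + 56)^3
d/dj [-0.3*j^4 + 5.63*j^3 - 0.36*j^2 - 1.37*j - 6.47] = -1.2*j^3 + 16.89*j^2 - 0.72*j - 1.37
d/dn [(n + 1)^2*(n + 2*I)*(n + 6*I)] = 4*n^3 + n^2*(6 + 24*I) + n*(-22 + 32*I) - 24 + 8*I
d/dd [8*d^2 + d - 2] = 16*d + 1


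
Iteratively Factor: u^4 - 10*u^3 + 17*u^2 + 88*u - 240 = (u - 4)*(u^3 - 6*u^2 - 7*u + 60) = (u - 5)*(u - 4)*(u^2 - u - 12) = (u - 5)*(u - 4)^2*(u + 3)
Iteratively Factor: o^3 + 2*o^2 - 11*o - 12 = (o + 1)*(o^2 + o - 12) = (o + 1)*(o + 4)*(o - 3)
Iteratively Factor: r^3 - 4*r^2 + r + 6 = (r - 2)*(r^2 - 2*r - 3) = (r - 2)*(r + 1)*(r - 3)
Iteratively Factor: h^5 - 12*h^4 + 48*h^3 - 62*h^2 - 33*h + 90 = (h - 5)*(h^4 - 7*h^3 + 13*h^2 + 3*h - 18) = (h - 5)*(h - 3)*(h^3 - 4*h^2 + h + 6) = (h - 5)*(h - 3)*(h - 2)*(h^2 - 2*h - 3) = (h - 5)*(h - 3)*(h - 2)*(h + 1)*(h - 3)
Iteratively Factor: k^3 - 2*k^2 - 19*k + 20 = (k - 1)*(k^2 - k - 20) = (k - 1)*(k + 4)*(k - 5)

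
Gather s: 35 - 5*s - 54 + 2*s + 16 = -3*s - 3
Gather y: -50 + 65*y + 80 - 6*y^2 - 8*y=-6*y^2 + 57*y + 30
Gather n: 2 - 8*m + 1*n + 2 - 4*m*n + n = -8*m + n*(2 - 4*m) + 4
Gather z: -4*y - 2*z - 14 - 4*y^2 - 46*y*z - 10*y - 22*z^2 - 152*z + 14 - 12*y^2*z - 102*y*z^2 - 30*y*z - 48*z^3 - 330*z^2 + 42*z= -4*y^2 - 14*y - 48*z^3 + z^2*(-102*y - 352) + z*(-12*y^2 - 76*y - 112)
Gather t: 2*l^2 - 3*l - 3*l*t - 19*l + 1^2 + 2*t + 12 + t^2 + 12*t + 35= 2*l^2 - 22*l + t^2 + t*(14 - 3*l) + 48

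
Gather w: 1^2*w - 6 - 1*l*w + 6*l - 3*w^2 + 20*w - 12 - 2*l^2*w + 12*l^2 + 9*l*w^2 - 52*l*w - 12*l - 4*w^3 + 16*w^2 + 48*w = 12*l^2 - 6*l - 4*w^3 + w^2*(9*l + 13) + w*(-2*l^2 - 53*l + 69) - 18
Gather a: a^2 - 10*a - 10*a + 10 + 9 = a^2 - 20*a + 19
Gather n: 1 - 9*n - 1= -9*n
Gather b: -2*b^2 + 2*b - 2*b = -2*b^2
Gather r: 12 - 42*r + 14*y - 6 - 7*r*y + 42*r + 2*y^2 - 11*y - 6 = -7*r*y + 2*y^2 + 3*y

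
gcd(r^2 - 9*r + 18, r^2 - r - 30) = r - 6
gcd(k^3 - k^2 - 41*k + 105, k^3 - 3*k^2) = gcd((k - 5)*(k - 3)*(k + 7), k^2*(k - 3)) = k - 3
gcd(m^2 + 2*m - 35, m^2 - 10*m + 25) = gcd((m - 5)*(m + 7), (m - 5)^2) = m - 5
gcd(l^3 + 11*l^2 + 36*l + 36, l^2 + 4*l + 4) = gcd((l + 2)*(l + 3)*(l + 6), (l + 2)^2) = l + 2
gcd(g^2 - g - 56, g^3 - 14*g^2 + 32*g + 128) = g - 8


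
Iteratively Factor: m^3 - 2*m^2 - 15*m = (m)*(m^2 - 2*m - 15) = m*(m - 5)*(m + 3)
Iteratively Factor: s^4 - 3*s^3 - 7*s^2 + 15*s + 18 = (s + 1)*(s^3 - 4*s^2 - 3*s + 18) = (s - 3)*(s + 1)*(s^2 - s - 6) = (s - 3)^2*(s + 1)*(s + 2)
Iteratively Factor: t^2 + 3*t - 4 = (t + 4)*(t - 1)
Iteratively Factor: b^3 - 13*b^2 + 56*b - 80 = (b - 5)*(b^2 - 8*b + 16) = (b - 5)*(b - 4)*(b - 4)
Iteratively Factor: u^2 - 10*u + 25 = (u - 5)*(u - 5)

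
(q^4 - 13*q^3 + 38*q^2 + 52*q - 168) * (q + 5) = q^5 - 8*q^4 - 27*q^3 + 242*q^2 + 92*q - 840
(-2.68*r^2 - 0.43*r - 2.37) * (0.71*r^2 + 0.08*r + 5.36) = -1.9028*r^4 - 0.5197*r^3 - 16.0819*r^2 - 2.4944*r - 12.7032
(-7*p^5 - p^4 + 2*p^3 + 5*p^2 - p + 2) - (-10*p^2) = -7*p^5 - p^4 + 2*p^3 + 15*p^2 - p + 2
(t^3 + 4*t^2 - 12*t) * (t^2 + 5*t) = t^5 + 9*t^4 + 8*t^3 - 60*t^2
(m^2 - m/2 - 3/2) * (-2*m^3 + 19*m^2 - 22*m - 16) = -2*m^5 + 20*m^4 - 57*m^3/2 - 67*m^2/2 + 41*m + 24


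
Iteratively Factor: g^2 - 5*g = (g - 5)*(g)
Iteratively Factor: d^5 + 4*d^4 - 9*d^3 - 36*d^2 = (d)*(d^4 + 4*d^3 - 9*d^2 - 36*d) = d^2*(d^3 + 4*d^2 - 9*d - 36) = d^2*(d - 3)*(d^2 + 7*d + 12) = d^2*(d - 3)*(d + 3)*(d + 4)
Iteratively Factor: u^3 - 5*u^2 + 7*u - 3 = (u - 1)*(u^2 - 4*u + 3) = (u - 3)*(u - 1)*(u - 1)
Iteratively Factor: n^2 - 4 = (n - 2)*(n + 2)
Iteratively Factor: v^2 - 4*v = (v - 4)*(v)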